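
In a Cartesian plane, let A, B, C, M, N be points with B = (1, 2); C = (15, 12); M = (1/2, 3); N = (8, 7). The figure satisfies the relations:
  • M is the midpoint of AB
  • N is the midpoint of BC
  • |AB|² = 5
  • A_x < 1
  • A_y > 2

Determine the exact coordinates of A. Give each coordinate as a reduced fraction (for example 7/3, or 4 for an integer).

1. A_x = 0  [A = 2·M−B = 2·(1/2, 3)−(1, 2)]
2. A_y = 4  [A = 2·M−B = 2·(1/2, 3)−(1, 2)]
   so A = (0, 4)

A = (0, 4)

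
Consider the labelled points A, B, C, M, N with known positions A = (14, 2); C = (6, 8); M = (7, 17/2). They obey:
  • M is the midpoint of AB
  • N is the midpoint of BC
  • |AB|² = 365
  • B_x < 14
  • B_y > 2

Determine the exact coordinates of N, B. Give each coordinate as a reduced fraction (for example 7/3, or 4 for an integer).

N = (3, 23/2)
B = (0, 15)

1. B_x = 0  [B = 2·M−A = 2·(7, 17/2)−(14, 2)]
2. B_y = 15  [B = 2·M−A = 2·(7, 17/2)−(14, 2)]
   so B = (0, 15)
3. N_x = 3  [2·N = B+C = (0, 15)+(6, 8)]
4. N_y = 23/2  [2·N = B+C = (0, 15)+(6, 8)]
   so N = (3, 23/2)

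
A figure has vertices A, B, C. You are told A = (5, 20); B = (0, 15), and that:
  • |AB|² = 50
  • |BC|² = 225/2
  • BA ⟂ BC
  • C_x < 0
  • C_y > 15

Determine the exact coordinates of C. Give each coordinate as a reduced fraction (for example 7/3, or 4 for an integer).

1. C_x = -15/2  [[BA ⟂ BC ⇒ 5x+5y-75=0] ∩ [|C−(0, 15)|²=225/2]]
2. C_y = 45/2  [[BA ⟂ BC ⇒ 5x+5y-75=0] ∩ [|C−(0, 15)|²=225/2]]
   so C = (-15/2, 45/2)

C = (-15/2, 45/2)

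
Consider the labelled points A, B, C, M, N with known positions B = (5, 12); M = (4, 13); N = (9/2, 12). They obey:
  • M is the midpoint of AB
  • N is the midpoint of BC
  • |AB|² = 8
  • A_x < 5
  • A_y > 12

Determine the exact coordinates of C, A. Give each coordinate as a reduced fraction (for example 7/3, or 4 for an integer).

1. A_x = 3  [A = 2·M−B = 2·(4, 13)−(5, 12)]
2. A_y = 14  [A = 2·M−B = 2·(4, 13)−(5, 12)]
   so A = (3, 14)
3. C_x = 4  [C = 2·N−B = 2·(9/2, 12)−(5, 12)]
4. C_y = 12  [C = 2·N−B = 2·(9/2, 12)−(5, 12)]
   so C = (4, 12)

C = (4, 12)
A = (3, 14)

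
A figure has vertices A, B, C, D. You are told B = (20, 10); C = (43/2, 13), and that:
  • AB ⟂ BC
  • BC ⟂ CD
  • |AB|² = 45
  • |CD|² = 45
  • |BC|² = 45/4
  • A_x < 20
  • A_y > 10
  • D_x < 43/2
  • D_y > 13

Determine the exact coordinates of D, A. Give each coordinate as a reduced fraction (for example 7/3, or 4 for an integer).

D = (31/2, 16)
A = (14, 13)

1. D_x = 31/2  [[BC ⟂ CD ⇒ 3/2x+3y-285/4=0] ∩ [|D−(43/2, 13)|²=45]]
2. D_y = 16  [[BC ⟂ CD ⇒ 3/2x+3y-285/4=0] ∩ [|D−(43/2, 13)|²=45]]
   so D = (31/2, 16)
3. A_x = 14  [[AB ⟂ BC ⇒ -3/2x-3y+60=0] ∩ [|A−(20, 10)|²=45]]
4. A_y = 13  [[AB ⟂ BC ⇒ -3/2x-3y+60=0] ∩ [|A−(20, 10)|²=45]]
   so A = (14, 13)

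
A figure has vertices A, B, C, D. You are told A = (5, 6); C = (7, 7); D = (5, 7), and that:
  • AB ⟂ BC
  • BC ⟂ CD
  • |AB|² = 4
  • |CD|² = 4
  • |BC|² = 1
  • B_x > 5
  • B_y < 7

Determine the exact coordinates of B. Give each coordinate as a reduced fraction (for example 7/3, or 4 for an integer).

B = (7, 6)

1. B_x = 7  [[BC ⟂ CD ⇒ 2x-14=0] ∩ [|B−(5, 6)|²=4]]
2. B_y = 6  [[BC ⟂ CD ⇒ 2x-14=0] ∩ [|B−(5, 6)|²=4]]
   so B = (7, 6)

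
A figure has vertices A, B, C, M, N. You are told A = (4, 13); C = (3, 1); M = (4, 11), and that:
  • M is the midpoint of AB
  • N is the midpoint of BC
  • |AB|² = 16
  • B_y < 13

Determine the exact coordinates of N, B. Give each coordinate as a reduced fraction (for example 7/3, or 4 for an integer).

1. B_x = 4  [B = 2·M−A = 2·(4, 11)−(4, 13)]
2. B_y = 9  [B = 2·M−A = 2·(4, 11)−(4, 13)]
   so B = (4, 9)
3. N_x = 7/2  [2·N = B+C = (4, 9)+(3, 1)]
4. N_y = 5  [2·N = B+C = (4, 9)+(3, 1)]
   so N = (7/2, 5)

N = (7/2, 5)
B = (4, 9)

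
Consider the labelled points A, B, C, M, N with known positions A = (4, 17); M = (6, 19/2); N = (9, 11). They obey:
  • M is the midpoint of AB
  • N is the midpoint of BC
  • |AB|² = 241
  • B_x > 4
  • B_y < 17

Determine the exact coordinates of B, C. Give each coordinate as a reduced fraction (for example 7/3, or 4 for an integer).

B = (8, 2)
C = (10, 20)

1. B_x = 8  [B = 2·M−A = 2·(6, 19/2)−(4, 17)]
2. B_y = 2  [B = 2·M−A = 2·(6, 19/2)−(4, 17)]
   so B = (8, 2)
3. C_x = 10  [C = 2·N−B = 2·(9, 11)−(8, 2)]
4. C_y = 20  [C = 2·N−B = 2·(9, 11)−(8, 2)]
   so C = (10, 20)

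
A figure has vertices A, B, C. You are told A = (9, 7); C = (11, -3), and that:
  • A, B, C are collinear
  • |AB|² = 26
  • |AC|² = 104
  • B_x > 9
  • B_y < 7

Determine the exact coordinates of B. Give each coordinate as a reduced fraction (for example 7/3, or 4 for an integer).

B = (10, 2)

1. B_x = 10  [[A, B, C are collinear ⇒ -10x-2y+104=0] ∩ [|B−(9, 7)|²=26]]
2. B_y = 2  [[A, B, C are collinear ⇒ -10x-2y+104=0] ∩ [|B−(9, 7)|²=26]]
   so B = (10, 2)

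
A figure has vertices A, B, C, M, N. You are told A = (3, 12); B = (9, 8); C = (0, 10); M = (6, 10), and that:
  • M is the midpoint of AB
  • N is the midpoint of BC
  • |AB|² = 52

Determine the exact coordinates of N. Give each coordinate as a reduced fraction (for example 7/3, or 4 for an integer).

1. N_x = 9/2  [2·N = B+C = (9, 8)+(0, 10)]
2. N_y = 9  [2·N = B+C = (9, 8)+(0, 10)]
   so N = (9/2, 9)

N = (9/2, 9)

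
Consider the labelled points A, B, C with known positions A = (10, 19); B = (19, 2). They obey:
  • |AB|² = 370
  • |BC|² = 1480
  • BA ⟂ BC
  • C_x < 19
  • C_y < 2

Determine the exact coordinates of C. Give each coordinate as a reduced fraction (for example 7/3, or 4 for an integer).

1. C_x = -15  [[BA ⟂ BC ⇒ -9x+17y+137=0] ∩ [|C−(19, 2)|²=1480]]
2. C_y = -16  [[BA ⟂ BC ⇒ -9x+17y+137=0] ∩ [|C−(19, 2)|²=1480]]
   so C = (-15, -16)

C = (-15, -16)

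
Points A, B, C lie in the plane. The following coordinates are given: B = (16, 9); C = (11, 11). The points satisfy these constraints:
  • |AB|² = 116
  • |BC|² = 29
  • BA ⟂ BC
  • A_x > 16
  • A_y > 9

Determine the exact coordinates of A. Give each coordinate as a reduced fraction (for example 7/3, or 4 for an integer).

1. A_x = 20  [[BA ⟂ BC ⇒ -5x+2y+62=0] ∩ [|A−(16, 9)|²=116]]
2. A_y = 19  [[BA ⟂ BC ⇒ -5x+2y+62=0] ∩ [|A−(16, 9)|²=116]]
   so A = (20, 19)

A = (20, 19)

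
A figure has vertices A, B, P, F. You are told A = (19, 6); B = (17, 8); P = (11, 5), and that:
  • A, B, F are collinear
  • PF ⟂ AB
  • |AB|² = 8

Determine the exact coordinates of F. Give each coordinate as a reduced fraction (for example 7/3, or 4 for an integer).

1. F_x = 31/2  [[A, B, F are collinear ⇒ -2x-2y+50=0] ∩ [PF ⟂ AB ⇒ -2x+2y+12=0]]
2. F_y = 19/2  [[A, B, F are collinear ⇒ -2x-2y+50=0] ∩ [PF ⟂ AB ⇒ -2x+2y+12=0]]
   so F = (31/2, 19/2)

F = (31/2, 19/2)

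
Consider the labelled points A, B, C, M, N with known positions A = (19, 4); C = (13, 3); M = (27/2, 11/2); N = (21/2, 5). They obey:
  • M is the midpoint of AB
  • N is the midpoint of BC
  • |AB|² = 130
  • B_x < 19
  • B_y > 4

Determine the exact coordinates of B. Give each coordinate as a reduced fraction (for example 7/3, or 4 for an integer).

1. B_x = 8  [B = 2·M−A = 2·(27/2, 11/2)−(19, 4)]
2. B_y = 7  [B = 2·M−A = 2·(27/2, 11/2)−(19, 4)]
   so B = (8, 7)

B = (8, 7)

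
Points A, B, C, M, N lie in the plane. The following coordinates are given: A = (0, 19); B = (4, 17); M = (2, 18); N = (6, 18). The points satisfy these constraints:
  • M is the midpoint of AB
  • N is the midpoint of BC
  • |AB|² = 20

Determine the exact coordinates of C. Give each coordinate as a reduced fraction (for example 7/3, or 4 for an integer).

C = (8, 19)

1. C_x = 8  [C = 2·N−B = 2·(6, 18)−(4, 17)]
2. C_y = 19  [C = 2·N−B = 2·(6, 18)−(4, 17)]
   so C = (8, 19)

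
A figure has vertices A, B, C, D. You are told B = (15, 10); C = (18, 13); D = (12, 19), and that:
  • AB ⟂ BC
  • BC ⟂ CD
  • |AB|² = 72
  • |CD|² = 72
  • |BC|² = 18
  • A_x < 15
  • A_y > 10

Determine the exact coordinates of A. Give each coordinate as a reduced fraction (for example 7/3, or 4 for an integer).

A = (9, 16)

1. A_x = 9  [[AB ⟂ BC ⇒ -3x-3y+75=0] ∩ [|A−(15, 10)|²=72]]
2. A_y = 16  [[AB ⟂ BC ⇒ -3x-3y+75=0] ∩ [|A−(15, 10)|²=72]]
   so A = (9, 16)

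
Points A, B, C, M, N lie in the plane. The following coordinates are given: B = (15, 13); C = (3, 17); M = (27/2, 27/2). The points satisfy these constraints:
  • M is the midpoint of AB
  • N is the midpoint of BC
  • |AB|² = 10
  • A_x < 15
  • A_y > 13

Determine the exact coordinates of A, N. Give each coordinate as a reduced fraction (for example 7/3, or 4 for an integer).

A = (12, 14)
N = (9, 15)

1. A_x = 12  [A = 2·M−B = 2·(27/2, 27/2)−(15, 13)]
2. A_y = 14  [A = 2·M−B = 2·(27/2, 27/2)−(15, 13)]
   so A = (12, 14)
3. N_x = 9  [2·N = B+C = (15, 13)+(3, 17)]
4. N_y = 15  [2·N = B+C = (15, 13)+(3, 17)]
   so N = (9, 15)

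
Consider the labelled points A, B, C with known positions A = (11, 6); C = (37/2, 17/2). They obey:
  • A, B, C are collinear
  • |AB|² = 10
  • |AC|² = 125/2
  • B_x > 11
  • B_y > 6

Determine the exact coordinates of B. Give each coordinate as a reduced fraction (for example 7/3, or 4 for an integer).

B = (14, 7)

1. B_x = 14  [[A, B, C are collinear ⇒ 5/2x-15/2y+35/2=0] ∩ [|B−(11, 6)|²=10]]
2. B_y = 7  [[A, B, C are collinear ⇒ 5/2x-15/2y+35/2=0] ∩ [|B−(11, 6)|²=10]]
   so B = (14, 7)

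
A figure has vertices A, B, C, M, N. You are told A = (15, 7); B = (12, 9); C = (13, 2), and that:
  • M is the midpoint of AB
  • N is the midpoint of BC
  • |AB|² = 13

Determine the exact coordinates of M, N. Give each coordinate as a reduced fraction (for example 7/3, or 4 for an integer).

M = (27/2, 8)
N = (25/2, 11/2)

1. M_x = 27/2  [2·M = A+B = (15, 7)+(12, 9)]
2. M_y = 8  [2·M = A+B = (15, 7)+(12, 9)]
   so M = (27/2, 8)
3. N_x = 25/2  [2·N = B+C = (12, 9)+(13, 2)]
4. N_y = 11/2  [2·N = B+C = (12, 9)+(13, 2)]
   so N = (25/2, 11/2)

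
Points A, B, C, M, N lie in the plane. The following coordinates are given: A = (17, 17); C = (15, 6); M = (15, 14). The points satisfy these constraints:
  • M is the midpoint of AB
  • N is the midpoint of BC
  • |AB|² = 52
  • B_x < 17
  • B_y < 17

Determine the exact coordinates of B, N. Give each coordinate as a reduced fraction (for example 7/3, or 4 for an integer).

1. B_x = 13  [B = 2·M−A = 2·(15, 14)−(17, 17)]
2. B_y = 11  [B = 2·M−A = 2·(15, 14)−(17, 17)]
   so B = (13, 11)
3. N_x = 14  [2·N = B+C = (13, 11)+(15, 6)]
4. N_y = 17/2  [2·N = B+C = (13, 11)+(15, 6)]
   so N = (14, 17/2)

B = (13, 11)
N = (14, 17/2)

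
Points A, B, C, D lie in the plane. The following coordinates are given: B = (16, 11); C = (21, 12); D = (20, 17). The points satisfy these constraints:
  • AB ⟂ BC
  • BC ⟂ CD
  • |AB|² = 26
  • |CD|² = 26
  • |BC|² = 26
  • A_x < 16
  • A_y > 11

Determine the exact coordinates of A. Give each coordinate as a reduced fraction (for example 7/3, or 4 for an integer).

1. A_x = 15  [[AB ⟂ BC ⇒ -5x-1y+91=0] ∩ [|A−(16, 11)|²=26]]
2. A_y = 16  [[AB ⟂ BC ⇒ -5x-1y+91=0] ∩ [|A−(16, 11)|²=26]]
   so A = (15, 16)

A = (15, 16)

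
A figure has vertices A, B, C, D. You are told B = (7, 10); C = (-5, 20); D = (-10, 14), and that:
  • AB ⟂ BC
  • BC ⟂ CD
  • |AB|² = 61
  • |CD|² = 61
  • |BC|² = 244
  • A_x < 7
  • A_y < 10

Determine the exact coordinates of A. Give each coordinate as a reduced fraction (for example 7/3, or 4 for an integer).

1. A_x = 2  [[AB ⟂ BC ⇒ 12x-10y+16=0] ∩ [|A−(7, 10)|²=61]]
2. A_y = 4  [[AB ⟂ BC ⇒ 12x-10y+16=0] ∩ [|A−(7, 10)|²=61]]
   so A = (2, 4)

A = (2, 4)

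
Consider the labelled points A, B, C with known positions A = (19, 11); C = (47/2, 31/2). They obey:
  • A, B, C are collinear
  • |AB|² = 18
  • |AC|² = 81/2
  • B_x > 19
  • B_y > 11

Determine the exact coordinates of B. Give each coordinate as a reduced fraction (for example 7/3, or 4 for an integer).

1. B_x = 22  [[A, B, C are collinear ⇒ 9/2x-9/2y-36=0] ∩ [|B−(19, 11)|²=18]]
2. B_y = 14  [[A, B, C are collinear ⇒ 9/2x-9/2y-36=0] ∩ [|B−(19, 11)|²=18]]
   so B = (22, 14)

B = (22, 14)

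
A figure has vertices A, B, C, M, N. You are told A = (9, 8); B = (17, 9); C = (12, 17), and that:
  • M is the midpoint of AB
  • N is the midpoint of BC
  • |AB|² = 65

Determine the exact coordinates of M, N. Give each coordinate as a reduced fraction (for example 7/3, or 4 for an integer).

1. M_x = 13  [2·M = A+B = (9, 8)+(17, 9)]
2. M_y = 17/2  [2·M = A+B = (9, 8)+(17, 9)]
   so M = (13, 17/2)
3. N_x = 29/2  [2·N = B+C = (17, 9)+(12, 17)]
4. N_y = 13  [2·N = B+C = (17, 9)+(12, 17)]
   so N = (29/2, 13)

M = (13, 17/2)
N = (29/2, 13)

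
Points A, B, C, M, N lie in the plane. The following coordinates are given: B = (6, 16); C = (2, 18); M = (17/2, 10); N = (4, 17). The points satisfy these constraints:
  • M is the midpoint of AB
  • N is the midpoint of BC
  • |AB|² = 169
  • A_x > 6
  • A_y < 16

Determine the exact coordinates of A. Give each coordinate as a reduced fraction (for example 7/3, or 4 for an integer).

1. A_x = 11  [A = 2·M−B = 2·(17/2, 10)−(6, 16)]
2. A_y = 4  [A = 2·M−B = 2·(17/2, 10)−(6, 16)]
   so A = (11, 4)

A = (11, 4)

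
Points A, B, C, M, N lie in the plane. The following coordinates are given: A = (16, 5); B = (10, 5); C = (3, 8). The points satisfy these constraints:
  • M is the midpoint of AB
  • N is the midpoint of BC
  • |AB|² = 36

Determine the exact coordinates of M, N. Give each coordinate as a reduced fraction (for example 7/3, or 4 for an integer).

M = (13, 5)
N = (13/2, 13/2)

1. M_x = 13  [2·M = A+B = (16, 5)+(10, 5)]
2. M_y = 5  [2·M = A+B = (16, 5)+(10, 5)]
   so M = (13, 5)
3. N_x = 13/2  [2·N = B+C = (10, 5)+(3, 8)]
4. N_y = 13/2  [2·N = B+C = (10, 5)+(3, 8)]
   so N = (13/2, 13/2)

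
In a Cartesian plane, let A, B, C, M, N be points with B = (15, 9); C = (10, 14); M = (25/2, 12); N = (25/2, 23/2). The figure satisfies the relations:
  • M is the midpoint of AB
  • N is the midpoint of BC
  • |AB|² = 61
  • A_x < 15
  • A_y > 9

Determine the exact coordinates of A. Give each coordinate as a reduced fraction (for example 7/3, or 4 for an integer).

A = (10, 15)

1. A_x = 10  [A = 2·M−B = 2·(25/2, 12)−(15, 9)]
2. A_y = 15  [A = 2·M−B = 2·(25/2, 12)−(15, 9)]
   so A = (10, 15)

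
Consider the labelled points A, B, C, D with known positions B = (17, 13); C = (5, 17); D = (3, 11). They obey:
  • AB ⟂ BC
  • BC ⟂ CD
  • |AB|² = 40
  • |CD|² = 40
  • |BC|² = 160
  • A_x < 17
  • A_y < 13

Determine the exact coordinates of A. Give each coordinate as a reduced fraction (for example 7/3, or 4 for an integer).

1. A_x = 15  [[AB ⟂ BC ⇒ 12x-4y-152=0] ∩ [|A−(17, 13)|²=40]]
2. A_y = 7  [[AB ⟂ BC ⇒ 12x-4y-152=0] ∩ [|A−(17, 13)|²=40]]
   so A = (15, 7)

A = (15, 7)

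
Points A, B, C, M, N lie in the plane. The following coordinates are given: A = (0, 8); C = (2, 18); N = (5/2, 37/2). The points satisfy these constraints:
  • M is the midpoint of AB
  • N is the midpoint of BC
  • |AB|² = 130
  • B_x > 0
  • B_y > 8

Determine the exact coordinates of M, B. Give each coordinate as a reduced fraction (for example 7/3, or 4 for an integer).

1. B_x = 3  [B = 2·N−C = 2·(5/2, 37/2)−(2, 18)]
2. B_y = 19  [B = 2·N−C = 2·(5/2, 37/2)−(2, 18)]
   so B = (3, 19)
3. M_x = 3/2  [2·M = A+B = (0, 8)+(3, 19)]
4. M_y = 27/2  [2·M = A+B = (0, 8)+(3, 19)]
   so M = (3/2, 27/2)

M = (3/2, 27/2)
B = (3, 19)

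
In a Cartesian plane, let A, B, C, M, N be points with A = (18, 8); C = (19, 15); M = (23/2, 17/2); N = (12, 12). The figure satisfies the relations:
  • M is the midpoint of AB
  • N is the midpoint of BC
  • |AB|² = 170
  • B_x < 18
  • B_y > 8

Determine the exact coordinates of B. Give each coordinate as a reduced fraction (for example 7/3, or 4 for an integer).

1. B_x = 5  [B = 2·M−A = 2·(23/2, 17/2)−(18, 8)]
2. B_y = 9  [B = 2·M−A = 2·(23/2, 17/2)−(18, 8)]
   so B = (5, 9)

B = (5, 9)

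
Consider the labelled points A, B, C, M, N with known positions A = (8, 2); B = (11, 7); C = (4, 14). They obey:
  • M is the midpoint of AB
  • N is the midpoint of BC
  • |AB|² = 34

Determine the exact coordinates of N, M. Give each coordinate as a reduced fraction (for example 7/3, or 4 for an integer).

1. M_x = 19/2  [2·M = A+B = (8, 2)+(11, 7)]
2. M_y = 9/2  [2·M = A+B = (8, 2)+(11, 7)]
   so M = (19/2, 9/2)
3. N_x = 15/2  [2·N = B+C = (11, 7)+(4, 14)]
4. N_y = 21/2  [2·N = B+C = (11, 7)+(4, 14)]
   so N = (15/2, 21/2)

N = (15/2, 21/2)
M = (19/2, 9/2)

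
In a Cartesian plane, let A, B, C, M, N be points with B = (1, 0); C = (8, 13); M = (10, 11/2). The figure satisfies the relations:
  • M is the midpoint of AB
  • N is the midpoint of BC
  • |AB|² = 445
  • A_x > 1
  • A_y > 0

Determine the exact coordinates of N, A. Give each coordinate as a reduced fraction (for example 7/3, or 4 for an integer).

N = (9/2, 13/2)
A = (19, 11)

1. A_x = 19  [A = 2·M−B = 2·(10, 11/2)−(1, 0)]
2. A_y = 11  [A = 2·M−B = 2·(10, 11/2)−(1, 0)]
   so A = (19, 11)
3. N_x = 9/2  [2·N = B+C = (1, 0)+(8, 13)]
4. N_y = 13/2  [2·N = B+C = (1, 0)+(8, 13)]
   so N = (9/2, 13/2)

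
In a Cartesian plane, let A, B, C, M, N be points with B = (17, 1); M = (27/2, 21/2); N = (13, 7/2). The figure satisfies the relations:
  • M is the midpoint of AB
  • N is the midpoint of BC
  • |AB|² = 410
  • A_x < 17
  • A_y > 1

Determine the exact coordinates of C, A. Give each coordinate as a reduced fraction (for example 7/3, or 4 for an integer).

C = (9, 6)
A = (10, 20)

1. A_x = 10  [A = 2·M−B = 2·(27/2, 21/2)−(17, 1)]
2. A_y = 20  [A = 2·M−B = 2·(27/2, 21/2)−(17, 1)]
   so A = (10, 20)
3. C_x = 9  [C = 2·N−B = 2·(13, 7/2)−(17, 1)]
4. C_y = 6  [C = 2·N−B = 2·(13, 7/2)−(17, 1)]
   so C = (9, 6)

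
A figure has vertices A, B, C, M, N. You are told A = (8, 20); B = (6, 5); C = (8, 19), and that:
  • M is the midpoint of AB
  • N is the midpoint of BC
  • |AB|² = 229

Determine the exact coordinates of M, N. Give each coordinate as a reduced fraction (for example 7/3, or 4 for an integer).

M = (7, 25/2)
N = (7, 12)

1. M_x = 7  [2·M = A+B = (8, 20)+(6, 5)]
2. M_y = 25/2  [2·M = A+B = (8, 20)+(6, 5)]
   so M = (7, 25/2)
3. N_x = 7  [2·N = B+C = (6, 5)+(8, 19)]
4. N_y = 12  [2·N = B+C = (6, 5)+(8, 19)]
   so N = (7, 12)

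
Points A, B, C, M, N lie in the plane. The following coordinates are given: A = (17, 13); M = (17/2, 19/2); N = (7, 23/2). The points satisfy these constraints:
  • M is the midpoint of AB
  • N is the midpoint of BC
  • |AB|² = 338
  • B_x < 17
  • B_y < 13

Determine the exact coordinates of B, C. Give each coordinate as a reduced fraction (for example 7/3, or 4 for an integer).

B = (0, 6)
C = (14, 17)

1. B_x = 0  [B = 2·M−A = 2·(17/2, 19/2)−(17, 13)]
2. B_y = 6  [B = 2·M−A = 2·(17/2, 19/2)−(17, 13)]
   so B = (0, 6)
3. C_x = 14  [C = 2·N−B = 2·(7, 23/2)−(0, 6)]
4. C_y = 17  [C = 2·N−B = 2·(7, 23/2)−(0, 6)]
   so C = (14, 17)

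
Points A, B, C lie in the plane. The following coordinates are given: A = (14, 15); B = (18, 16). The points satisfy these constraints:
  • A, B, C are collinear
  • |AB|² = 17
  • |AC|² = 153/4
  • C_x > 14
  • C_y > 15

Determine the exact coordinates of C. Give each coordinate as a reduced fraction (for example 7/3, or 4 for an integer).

C = (20, 33/2)

1. C_x = 20  [[A, B, C are collinear ⇒ -1x+4y-46=0] ∩ [|C−(14, 15)|²=153/4]]
2. C_y = 33/2  [[A, B, C are collinear ⇒ -1x+4y-46=0] ∩ [|C−(14, 15)|²=153/4]]
   so C = (20, 33/2)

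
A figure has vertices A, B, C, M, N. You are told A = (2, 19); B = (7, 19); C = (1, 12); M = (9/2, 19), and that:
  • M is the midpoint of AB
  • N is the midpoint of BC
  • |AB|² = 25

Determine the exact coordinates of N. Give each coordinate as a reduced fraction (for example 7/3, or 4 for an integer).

1. N_x = 4  [2·N = B+C = (7, 19)+(1, 12)]
2. N_y = 31/2  [2·N = B+C = (7, 19)+(1, 12)]
   so N = (4, 31/2)

N = (4, 31/2)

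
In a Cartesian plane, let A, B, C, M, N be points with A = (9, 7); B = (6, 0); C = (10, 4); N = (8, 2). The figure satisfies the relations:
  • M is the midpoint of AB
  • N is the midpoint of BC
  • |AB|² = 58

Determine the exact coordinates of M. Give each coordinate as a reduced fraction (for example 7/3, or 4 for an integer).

M = (15/2, 7/2)

1. M_x = 15/2  [2·M = A+B = (9, 7)+(6, 0)]
2. M_y = 7/2  [2·M = A+B = (9, 7)+(6, 0)]
   so M = (15/2, 7/2)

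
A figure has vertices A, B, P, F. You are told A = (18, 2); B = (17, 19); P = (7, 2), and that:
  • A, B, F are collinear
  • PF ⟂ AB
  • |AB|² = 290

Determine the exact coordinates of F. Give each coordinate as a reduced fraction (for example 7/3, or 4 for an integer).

1. F_x = 5209/290  [[A, B, F are collinear ⇒ -17x-1y+308=0] ∩ [PF ⟂ AB ⇒ -1x+17y-27=0]]
2. F_y = 767/290  [[A, B, F are collinear ⇒ -17x-1y+308=0] ∩ [PF ⟂ AB ⇒ -1x+17y-27=0]]
   so F = (5209/290, 767/290)

F = (5209/290, 767/290)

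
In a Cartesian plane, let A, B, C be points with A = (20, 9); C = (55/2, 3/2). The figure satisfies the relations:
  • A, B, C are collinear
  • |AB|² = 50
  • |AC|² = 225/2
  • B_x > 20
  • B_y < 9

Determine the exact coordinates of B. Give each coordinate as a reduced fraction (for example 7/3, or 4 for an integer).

1. B_x = 25  [[A, B, C are collinear ⇒ -15/2x-15/2y+435/2=0] ∩ [|B−(20, 9)|²=50]]
2. B_y = 4  [[A, B, C are collinear ⇒ -15/2x-15/2y+435/2=0] ∩ [|B−(20, 9)|²=50]]
   so B = (25, 4)

B = (25, 4)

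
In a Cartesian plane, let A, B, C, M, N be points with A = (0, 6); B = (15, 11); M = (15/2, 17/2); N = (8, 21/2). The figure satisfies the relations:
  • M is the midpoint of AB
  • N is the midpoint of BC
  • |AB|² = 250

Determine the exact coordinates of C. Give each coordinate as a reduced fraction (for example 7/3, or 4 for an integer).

1. C_x = 1  [C = 2·N−B = 2·(8, 21/2)−(15, 11)]
2. C_y = 10  [C = 2·N−B = 2·(8, 21/2)−(15, 11)]
   so C = (1, 10)

C = (1, 10)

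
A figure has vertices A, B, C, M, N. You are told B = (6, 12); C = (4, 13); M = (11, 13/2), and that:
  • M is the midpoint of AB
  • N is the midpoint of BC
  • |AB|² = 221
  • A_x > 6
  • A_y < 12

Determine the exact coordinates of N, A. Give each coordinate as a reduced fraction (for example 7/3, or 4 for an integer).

N = (5, 25/2)
A = (16, 1)

1. A_x = 16  [A = 2·M−B = 2·(11, 13/2)−(6, 12)]
2. A_y = 1  [A = 2·M−B = 2·(11, 13/2)−(6, 12)]
   so A = (16, 1)
3. N_x = 5  [2·N = B+C = (6, 12)+(4, 13)]
4. N_y = 25/2  [2·N = B+C = (6, 12)+(4, 13)]
   so N = (5, 25/2)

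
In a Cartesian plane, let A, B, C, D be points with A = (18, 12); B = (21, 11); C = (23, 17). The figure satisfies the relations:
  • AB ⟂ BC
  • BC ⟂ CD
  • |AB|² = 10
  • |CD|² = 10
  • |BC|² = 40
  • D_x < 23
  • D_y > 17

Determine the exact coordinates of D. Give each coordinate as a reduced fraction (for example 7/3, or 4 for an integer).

1. D_x = 20  [[BC ⟂ CD ⇒ 2x+6y-148=0] ∩ [|D−(23, 17)|²=10]]
2. D_y = 18  [[BC ⟂ CD ⇒ 2x+6y-148=0] ∩ [|D−(23, 17)|²=10]]
   so D = (20, 18)

D = (20, 18)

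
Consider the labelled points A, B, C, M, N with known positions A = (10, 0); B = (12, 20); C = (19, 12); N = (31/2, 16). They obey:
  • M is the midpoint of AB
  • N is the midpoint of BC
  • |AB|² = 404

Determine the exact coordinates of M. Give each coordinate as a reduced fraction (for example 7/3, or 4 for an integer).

1. M_x = 11  [2·M = A+B = (10, 0)+(12, 20)]
2. M_y = 10  [2·M = A+B = (10, 0)+(12, 20)]
   so M = (11, 10)

M = (11, 10)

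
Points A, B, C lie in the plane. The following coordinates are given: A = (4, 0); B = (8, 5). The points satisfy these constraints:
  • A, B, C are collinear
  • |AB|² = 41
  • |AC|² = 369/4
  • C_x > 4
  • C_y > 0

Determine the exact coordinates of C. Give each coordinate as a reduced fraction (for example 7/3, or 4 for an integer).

1. C_x = 10  [[A, B, C are collinear ⇒ -5x+4y+20=0] ∩ [|C−(4, 0)|²=369/4]]
2. C_y = 15/2  [[A, B, C are collinear ⇒ -5x+4y+20=0] ∩ [|C−(4, 0)|²=369/4]]
   so C = (10, 15/2)

C = (10, 15/2)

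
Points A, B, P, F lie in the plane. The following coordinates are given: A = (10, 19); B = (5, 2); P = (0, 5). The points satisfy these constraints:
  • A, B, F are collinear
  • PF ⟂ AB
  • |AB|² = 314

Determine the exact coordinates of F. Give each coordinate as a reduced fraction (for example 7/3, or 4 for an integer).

F = (850/157, 535/157)

1. F_x = 850/157  [[A, B, F are collinear ⇒ 17x-5y-75=0] ∩ [PF ⟂ AB ⇒ -5x-17y+85=0]]
2. F_y = 535/157  [[A, B, F are collinear ⇒ 17x-5y-75=0] ∩ [PF ⟂ AB ⇒ -5x-17y+85=0]]
   so F = (850/157, 535/157)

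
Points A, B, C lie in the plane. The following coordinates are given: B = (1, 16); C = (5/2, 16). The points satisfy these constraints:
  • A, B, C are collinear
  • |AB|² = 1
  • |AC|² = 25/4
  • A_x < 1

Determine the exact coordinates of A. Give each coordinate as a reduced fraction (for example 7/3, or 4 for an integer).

1. A_x = 0  [[A, B, C are collinear ⇒ 3/2y-24=0] ∩ [|A−(1, 16)|²=1]]
2. A_y = 16  [[A, B, C are collinear ⇒ 3/2y-24=0] ∩ [|A−(1, 16)|²=1]]
   so A = (0, 16)

A = (0, 16)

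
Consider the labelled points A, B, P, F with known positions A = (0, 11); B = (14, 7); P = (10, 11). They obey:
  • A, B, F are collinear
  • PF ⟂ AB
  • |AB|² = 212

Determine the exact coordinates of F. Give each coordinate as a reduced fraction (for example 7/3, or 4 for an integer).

1. F_x = 490/53  [[A, B, F are collinear ⇒ 4x+14y-154=0] ∩ [PF ⟂ AB ⇒ 14x-4y-96=0]]
2. F_y = 443/53  [[A, B, F are collinear ⇒ 4x+14y-154=0] ∩ [PF ⟂ AB ⇒ 14x-4y-96=0]]
   so F = (490/53, 443/53)

F = (490/53, 443/53)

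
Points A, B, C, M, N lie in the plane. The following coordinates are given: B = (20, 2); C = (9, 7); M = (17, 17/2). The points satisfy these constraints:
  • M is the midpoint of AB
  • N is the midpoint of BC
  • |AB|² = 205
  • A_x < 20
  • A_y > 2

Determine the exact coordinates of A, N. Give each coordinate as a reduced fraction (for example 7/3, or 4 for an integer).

A = (14, 15)
N = (29/2, 9/2)

1. A_x = 14  [A = 2·M−B = 2·(17, 17/2)−(20, 2)]
2. A_y = 15  [A = 2·M−B = 2·(17, 17/2)−(20, 2)]
   so A = (14, 15)
3. N_x = 29/2  [2·N = B+C = (20, 2)+(9, 7)]
4. N_y = 9/2  [2·N = B+C = (20, 2)+(9, 7)]
   so N = (29/2, 9/2)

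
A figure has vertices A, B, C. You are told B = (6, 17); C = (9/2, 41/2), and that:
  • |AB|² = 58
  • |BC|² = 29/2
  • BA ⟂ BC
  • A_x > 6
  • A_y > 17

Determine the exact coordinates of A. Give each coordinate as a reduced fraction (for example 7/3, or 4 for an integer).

A = (13, 20)

1. A_x = 13  [[BA ⟂ BC ⇒ -3/2x+7/2y-101/2=0] ∩ [|A−(6, 17)|²=58]]
2. A_y = 20  [[BA ⟂ BC ⇒ -3/2x+7/2y-101/2=0] ∩ [|A−(6, 17)|²=58]]
   so A = (13, 20)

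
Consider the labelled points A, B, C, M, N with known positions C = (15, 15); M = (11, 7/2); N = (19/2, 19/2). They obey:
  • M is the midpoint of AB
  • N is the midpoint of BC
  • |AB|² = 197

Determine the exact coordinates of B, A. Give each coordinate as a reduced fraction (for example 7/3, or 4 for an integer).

B = (4, 4)
A = (18, 3)

1. B_x = 4  [B = 2·N−C = 2·(19/2, 19/2)−(15, 15)]
2. B_y = 4  [B = 2·N−C = 2·(19/2, 19/2)−(15, 15)]
   so B = (4, 4)
3. A_x = 18  [A = 2·M−B = 2·(11, 7/2)−(4, 4)]
4. A_y = 3  [A = 2·M−B = 2·(11, 7/2)−(4, 4)]
   so A = (18, 3)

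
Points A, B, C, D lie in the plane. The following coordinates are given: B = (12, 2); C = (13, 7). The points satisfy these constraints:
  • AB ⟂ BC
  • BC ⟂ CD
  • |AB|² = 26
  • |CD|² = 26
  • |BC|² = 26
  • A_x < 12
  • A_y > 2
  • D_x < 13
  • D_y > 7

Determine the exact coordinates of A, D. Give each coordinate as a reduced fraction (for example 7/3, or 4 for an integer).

1. A_x = 7  [[AB ⟂ BC ⇒ -1x-5y+22=0] ∩ [|A−(12, 2)|²=26]]
2. A_y = 3  [[AB ⟂ BC ⇒ -1x-5y+22=0] ∩ [|A−(12, 2)|²=26]]
   so A = (7, 3)
3. D_x = 8  [[BC ⟂ CD ⇒ 1x+5y-48=0] ∩ [|D−(13, 7)|²=26]]
4. D_y = 8  [[BC ⟂ CD ⇒ 1x+5y-48=0] ∩ [|D−(13, 7)|²=26]]
   so D = (8, 8)

A = (7, 3)
D = (8, 8)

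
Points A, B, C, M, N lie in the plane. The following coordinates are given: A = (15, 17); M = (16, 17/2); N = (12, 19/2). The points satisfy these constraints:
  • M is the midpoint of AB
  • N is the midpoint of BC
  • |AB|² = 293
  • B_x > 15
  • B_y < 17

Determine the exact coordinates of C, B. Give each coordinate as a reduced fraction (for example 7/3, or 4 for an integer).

1. B_x = 17  [B = 2·M−A = 2·(16, 17/2)−(15, 17)]
2. B_y = 0  [B = 2·M−A = 2·(16, 17/2)−(15, 17)]
   so B = (17, 0)
3. C_x = 7  [C = 2·N−B = 2·(12, 19/2)−(17, 0)]
4. C_y = 19  [C = 2·N−B = 2·(12, 19/2)−(17, 0)]
   so C = (7, 19)

C = (7, 19)
B = (17, 0)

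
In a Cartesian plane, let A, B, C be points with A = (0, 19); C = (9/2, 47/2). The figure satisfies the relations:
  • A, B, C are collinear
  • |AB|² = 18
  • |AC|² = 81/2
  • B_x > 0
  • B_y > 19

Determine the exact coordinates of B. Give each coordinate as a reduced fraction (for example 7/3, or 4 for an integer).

1. B_x = 3  [[A, B, C are collinear ⇒ 9/2x-9/2y+171/2=0] ∩ [|B−(0, 19)|²=18]]
2. B_y = 22  [[A, B, C are collinear ⇒ 9/2x-9/2y+171/2=0] ∩ [|B−(0, 19)|²=18]]
   so B = (3, 22)

B = (3, 22)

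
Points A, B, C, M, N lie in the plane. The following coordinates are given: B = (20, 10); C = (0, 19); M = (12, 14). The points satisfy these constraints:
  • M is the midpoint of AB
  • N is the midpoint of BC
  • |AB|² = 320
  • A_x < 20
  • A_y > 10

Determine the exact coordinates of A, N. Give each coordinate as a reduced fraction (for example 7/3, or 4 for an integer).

A = (4, 18)
N = (10, 29/2)

1. A_x = 4  [A = 2·M−B = 2·(12, 14)−(20, 10)]
2. A_y = 18  [A = 2·M−B = 2·(12, 14)−(20, 10)]
   so A = (4, 18)
3. N_x = 10  [2·N = B+C = (20, 10)+(0, 19)]
4. N_y = 29/2  [2·N = B+C = (20, 10)+(0, 19)]
   so N = (10, 29/2)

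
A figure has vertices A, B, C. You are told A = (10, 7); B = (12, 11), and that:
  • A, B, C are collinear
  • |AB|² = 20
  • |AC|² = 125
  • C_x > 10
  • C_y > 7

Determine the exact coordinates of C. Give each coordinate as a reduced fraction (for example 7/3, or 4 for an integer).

C = (15, 17)

1. C_x = 15  [[A, B, C are collinear ⇒ -4x+2y+26=0] ∩ [|C−(10, 7)|²=125]]
2. C_y = 17  [[A, B, C are collinear ⇒ -4x+2y+26=0] ∩ [|C−(10, 7)|²=125]]
   so C = (15, 17)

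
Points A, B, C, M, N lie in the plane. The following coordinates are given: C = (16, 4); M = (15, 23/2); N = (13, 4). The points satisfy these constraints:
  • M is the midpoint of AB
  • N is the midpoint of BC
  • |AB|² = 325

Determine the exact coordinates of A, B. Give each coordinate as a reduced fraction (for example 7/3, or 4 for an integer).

A = (20, 19)
B = (10, 4)

1. B_x = 10  [B = 2·N−C = 2·(13, 4)−(16, 4)]
2. B_y = 4  [B = 2·N−C = 2·(13, 4)−(16, 4)]
   so B = (10, 4)
3. A_x = 20  [A = 2·M−B = 2·(15, 23/2)−(10, 4)]
4. A_y = 19  [A = 2·M−B = 2·(15, 23/2)−(10, 4)]
   so A = (20, 19)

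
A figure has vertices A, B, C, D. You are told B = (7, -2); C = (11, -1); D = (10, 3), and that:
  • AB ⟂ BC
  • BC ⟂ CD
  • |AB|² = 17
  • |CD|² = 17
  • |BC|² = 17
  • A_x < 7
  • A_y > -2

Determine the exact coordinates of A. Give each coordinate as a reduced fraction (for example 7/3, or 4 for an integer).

A = (6, 2)

1. A_x = 6  [[AB ⟂ BC ⇒ -4x-1y+26=0] ∩ [|A−(7, -2)|²=17]]
2. A_y = 2  [[AB ⟂ BC ⇒ -4x-1y+26=0] ∩ [|A−(7, -2)|²=17]]
   so A = (6, 2)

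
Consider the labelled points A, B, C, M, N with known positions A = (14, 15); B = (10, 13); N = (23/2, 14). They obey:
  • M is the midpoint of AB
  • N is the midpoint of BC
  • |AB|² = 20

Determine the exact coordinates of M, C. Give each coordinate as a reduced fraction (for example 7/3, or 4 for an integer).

M = (12, 14)
C = (13, 15)

1. M_x = 12  [2·M = A+B = (14, 15)+(10, 13)]
2. M_y = 14  [2·M = A+B = (14, 15)+(10, 13)]
   so M = (12, 14)
3. C_x = 13  [C = 2·N−B = 2·(23/2, 14)−(10, 13)]
4. C_y = 15  [C = 2·N−B = 2·(23/2, 14)−(10, 13)]
   so C = (13, 15)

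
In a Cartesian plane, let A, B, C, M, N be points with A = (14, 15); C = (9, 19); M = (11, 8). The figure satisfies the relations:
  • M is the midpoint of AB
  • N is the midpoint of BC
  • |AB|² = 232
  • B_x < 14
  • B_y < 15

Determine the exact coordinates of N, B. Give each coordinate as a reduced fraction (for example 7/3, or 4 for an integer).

N = (17/2, 10)
B = (8, 1)

1. B_x = 8  [B = 2·M−A = 2·(11, 8)−(14, 15)]
2. B_y = 1  [B = 2·M−A = 2·(11, 8)−(14, 15)]
   so B = (8, 1)
3. N_x = 17/2  [2·N = B+C = (8, 1)+(9, 19)]
4. N_y = 10  [2·N = B+C = (8, 1)+(9, 19)]
   so N = (17/2, 10)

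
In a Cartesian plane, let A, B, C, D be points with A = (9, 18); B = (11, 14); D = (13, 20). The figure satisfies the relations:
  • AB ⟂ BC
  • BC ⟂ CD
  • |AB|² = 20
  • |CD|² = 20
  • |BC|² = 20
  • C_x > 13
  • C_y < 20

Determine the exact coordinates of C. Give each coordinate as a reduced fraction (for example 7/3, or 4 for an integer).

1. C_x = 15  [[AB ⟂ BC ⇒ 2x-4y+34=0] ∩ [|C−(13, 20)|²=20]]
2. C_y = 16  [[AB ⟂ BC ⇒ 2x-4y+34=0] ∩ [|C−(13, 20)|²=20]]
   so C = (15, 16)

C = (15, 16)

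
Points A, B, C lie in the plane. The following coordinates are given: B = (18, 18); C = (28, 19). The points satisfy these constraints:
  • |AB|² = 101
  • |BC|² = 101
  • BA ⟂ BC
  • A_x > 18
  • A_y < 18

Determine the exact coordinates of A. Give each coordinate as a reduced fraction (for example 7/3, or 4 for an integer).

A = (19, 8)

1. A_x = 19  [[BA ⟂ BC ⇒ 10x+1y-198=0] ∩ [|A−(18, 18)|²=101]]
2. A_y = 8  [[BA ⟂ BC ⇒ 10x+1y-198=0] ∩ [|A−(18, 18)|²=101]]
   so A = (19, 8)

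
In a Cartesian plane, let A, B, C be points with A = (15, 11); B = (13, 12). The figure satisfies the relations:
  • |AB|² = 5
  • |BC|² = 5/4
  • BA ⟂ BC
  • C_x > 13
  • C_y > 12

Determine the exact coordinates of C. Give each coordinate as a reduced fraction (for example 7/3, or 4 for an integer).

1. C_x = 27/2  [[BA ⟂ BC ⇒ 2x-1y-14=0] ∩ [|C−(13, 12)|²=5/4]]
2. C_y = 13  [[BA ⟂ BC ⇒ 2x-1y-14=0] ∩ [|C−(13, 12)|²=5/4]]
   so C = (27/2, 13)

C = (27/2, 13)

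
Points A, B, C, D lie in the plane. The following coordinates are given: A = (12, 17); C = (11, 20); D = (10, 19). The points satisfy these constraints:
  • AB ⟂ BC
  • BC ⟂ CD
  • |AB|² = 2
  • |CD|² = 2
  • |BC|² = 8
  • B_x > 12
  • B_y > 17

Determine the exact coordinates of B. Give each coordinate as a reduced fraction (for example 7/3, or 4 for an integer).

1. B_x = 13  [[BC ⟂ CD ⇒ 1x+1y-31=0] ∩ [|B−(12, 17)|²=2]]
2. B_y = 18  [[BC ⟂ CD ⇒ 1x+1y-31=0] ∩ [|B−(12, 17)|²=2]]
   so B = (13, 18)

B = (13, 18)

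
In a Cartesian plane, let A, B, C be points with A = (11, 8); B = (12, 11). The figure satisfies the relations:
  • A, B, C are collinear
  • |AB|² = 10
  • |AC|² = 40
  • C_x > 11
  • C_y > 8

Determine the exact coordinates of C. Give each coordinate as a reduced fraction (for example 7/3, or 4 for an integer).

C = (13, 14)

1. C_x = 13  [[A, B, C are collinear ⇒ -3x+1y+25=0] ∩ [|C−(11, 8)|²=40]]
2. C_y = 14  [[A, B, C are collinear ⇒ -3x+1y+25=0] ∩ [|C−(11, 8)|²=40]]
   so C = (13, 14)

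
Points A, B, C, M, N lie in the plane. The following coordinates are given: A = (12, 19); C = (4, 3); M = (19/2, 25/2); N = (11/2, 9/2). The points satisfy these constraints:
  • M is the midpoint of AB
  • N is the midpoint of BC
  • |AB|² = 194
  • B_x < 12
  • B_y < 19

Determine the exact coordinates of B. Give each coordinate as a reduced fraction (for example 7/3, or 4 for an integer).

1. B_x = 7  [B = 2·M−A = 2·(19/2, 25/2)−(12, 19)]
2. B_y = 6  [B = 2·M−A = 2·(19/2, 25/2)−(12, 19)]
   so B = (7, 6)

B = (7, 6)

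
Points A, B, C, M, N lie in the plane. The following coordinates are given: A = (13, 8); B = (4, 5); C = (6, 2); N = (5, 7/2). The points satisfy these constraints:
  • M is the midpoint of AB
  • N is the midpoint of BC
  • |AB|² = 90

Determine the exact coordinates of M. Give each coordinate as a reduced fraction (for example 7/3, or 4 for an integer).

M = (17/2, 13/2)

1. M_x = 17/2  [2·M = A+B = (13, 8)+(4, 5)]
2. M_y = 13/2  [2·M = A+B = (13, 8)+(4, 5)]
   so M = (17/2, 13/2)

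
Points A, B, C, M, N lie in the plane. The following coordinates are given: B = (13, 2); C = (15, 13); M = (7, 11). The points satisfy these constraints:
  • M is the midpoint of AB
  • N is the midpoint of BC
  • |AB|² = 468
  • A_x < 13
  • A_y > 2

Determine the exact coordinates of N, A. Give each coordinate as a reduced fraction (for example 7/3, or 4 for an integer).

N = (14, 15/2)
A = (1, 20)

1. A_x = 1  [A = 2·M−B = 2·(7, 11)−(13, 2)]
2. A_y = 20  [A = 2·M−B = 2·(7, 11)−(13, 2)]
   so A = (1, 20)
3. N_x = 14  [2·N = B+C = (13, 2)+(15, 13)]
4. N_y = 15/2  [2·N = B+C = (13, 2)+(15, 13)]
   so N = (14, 15/2)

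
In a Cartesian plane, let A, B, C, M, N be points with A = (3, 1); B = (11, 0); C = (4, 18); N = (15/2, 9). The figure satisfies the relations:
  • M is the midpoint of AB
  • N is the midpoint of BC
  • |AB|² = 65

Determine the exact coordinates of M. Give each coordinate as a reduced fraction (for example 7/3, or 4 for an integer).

M = (7, 1/2)

1. M_x = 7  [2·M = A+B = (3, 1)+(11, 0)]
2. M_y = 1/2  [2·M = A+B = (3, 1)+(11, 0)]
   so M = (7, 1/2)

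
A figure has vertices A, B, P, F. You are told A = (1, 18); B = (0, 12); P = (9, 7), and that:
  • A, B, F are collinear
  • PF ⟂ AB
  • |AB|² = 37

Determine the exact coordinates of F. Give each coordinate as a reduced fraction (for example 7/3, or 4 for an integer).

1. F_x = -21/37  [[A, B, F are collinear ⇒ 6x-1y+12=0] ∩ [PF ⟂ AB ⇒ -1x-6y+51=0]]
2. F_y = 318/37  [[A, B, F are collinear ⇒ 6x-1y+12=0] ∩ [PF ⟂ AB ⇒ -1x-6y+51=0]]
   so F = (-21/37, 318/37)

F = (-21/37, 318/37)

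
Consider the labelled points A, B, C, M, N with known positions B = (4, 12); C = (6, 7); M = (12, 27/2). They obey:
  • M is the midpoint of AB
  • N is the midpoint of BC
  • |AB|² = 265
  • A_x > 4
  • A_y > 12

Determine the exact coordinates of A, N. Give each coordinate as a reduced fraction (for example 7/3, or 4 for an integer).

A = (20, 15)
N = (5, 19/2)

1. A_x = 20  [A = 2·M−B = 2·(12, 27/2)−(4, 12)]
2. A_y = 15  [A = 2·M−B = 2·(12, 27/2)−(4, 12)]
   so A = (20, 15)
3. N_x = 5  [2·N = B+C = (4, 12)+(6, 7)]
4. N_y = 19/2  [2·N = B+C = (4, 12)+(6, 7)]
   so N = (5, 19/2)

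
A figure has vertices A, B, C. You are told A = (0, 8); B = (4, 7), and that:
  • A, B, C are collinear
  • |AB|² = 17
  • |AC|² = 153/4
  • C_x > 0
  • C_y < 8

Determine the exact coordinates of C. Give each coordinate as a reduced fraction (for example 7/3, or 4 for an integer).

C = (6, 13/2)

1. C_x = 6  [[A, B, C are collinear ⇒ 1x+4y-32=0] ∩ [|C−(0, 8)|²=153/4]]
2. C_y = 13/2  [[A, B, C are collinear ⇒ 1x+4y-32=0] ∩ [|C−(0, 8)|²=153/4]]
   so C = (6, 13/2)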